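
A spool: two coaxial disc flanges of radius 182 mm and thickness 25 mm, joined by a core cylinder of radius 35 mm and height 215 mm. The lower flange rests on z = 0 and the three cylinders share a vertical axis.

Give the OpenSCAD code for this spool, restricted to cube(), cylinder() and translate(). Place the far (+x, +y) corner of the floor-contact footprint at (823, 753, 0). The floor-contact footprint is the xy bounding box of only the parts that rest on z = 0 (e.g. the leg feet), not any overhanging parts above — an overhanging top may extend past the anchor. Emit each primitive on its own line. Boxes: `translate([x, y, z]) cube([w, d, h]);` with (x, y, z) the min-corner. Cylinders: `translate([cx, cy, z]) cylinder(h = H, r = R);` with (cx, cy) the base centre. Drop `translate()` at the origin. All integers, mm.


translate([641, 571, 0]) cylinder(h = 25, r = 182);
translate([641, 571, 25]) cylinder(h = 215, r = 35);
translate([641, 571, 240]) cylinder(h = 25, r = 182);


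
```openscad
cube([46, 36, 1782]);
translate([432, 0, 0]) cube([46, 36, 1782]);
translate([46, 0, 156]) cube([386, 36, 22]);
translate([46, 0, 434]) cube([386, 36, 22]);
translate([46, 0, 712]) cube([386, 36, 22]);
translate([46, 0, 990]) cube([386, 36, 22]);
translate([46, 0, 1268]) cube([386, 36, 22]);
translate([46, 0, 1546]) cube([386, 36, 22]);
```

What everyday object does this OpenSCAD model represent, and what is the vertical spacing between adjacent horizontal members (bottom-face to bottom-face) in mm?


A ladder. The rung spacing is 278 mm.

Two tall 46×36 posts with 6 short bars between them — a ladder. Adjacent rungs sit at z = 156 and z = 434, so the spacing is 434 − 156 = 278 mm.


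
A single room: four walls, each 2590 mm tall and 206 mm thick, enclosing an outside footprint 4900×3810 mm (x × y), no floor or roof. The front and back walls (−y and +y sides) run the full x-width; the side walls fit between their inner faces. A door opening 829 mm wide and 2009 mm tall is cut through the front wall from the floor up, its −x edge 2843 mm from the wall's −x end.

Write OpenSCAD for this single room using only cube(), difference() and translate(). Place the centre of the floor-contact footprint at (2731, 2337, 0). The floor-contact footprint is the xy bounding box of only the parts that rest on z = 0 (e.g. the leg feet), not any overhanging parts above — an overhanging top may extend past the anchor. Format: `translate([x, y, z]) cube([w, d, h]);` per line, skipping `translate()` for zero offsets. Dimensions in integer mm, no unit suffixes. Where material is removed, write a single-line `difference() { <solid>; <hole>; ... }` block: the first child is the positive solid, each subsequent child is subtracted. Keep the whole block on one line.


difference() { translate([281, 432, 0]) cube([4900, 206, 2590]); translate([3124, 432, 0]) cube([829, 206, 2009]); }
translate([281, 4036, 0]) cube([4900, 206, 2590]);
translate([281, 638, 0]) cube([206, 3398, 2590]);
translate([4975, 638, 0]) cube([206, 3398, 2590]);


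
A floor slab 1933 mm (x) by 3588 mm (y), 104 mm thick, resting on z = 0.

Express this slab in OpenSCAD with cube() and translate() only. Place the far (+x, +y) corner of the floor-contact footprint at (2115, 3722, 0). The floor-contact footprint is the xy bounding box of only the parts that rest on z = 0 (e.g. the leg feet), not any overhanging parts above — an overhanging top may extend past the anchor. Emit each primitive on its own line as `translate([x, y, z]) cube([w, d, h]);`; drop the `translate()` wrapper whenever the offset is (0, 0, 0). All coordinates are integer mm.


translate([182, 134, 0]) cube([1933, 3588, 104]);


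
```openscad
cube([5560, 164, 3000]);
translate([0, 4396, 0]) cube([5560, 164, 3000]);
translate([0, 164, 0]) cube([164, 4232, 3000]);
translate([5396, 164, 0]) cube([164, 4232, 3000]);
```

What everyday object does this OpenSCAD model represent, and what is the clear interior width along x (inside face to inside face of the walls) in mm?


A house (or room) frame. The interior width is 5232 mm.

Four 3000 mm walls enclosing a rectangle with no floor or roof — a room or house frame. Outside width is 5560 mm and wall thickness is 164 mm, so the interior width is 5560 − 2 × 164 = 5232 mm.


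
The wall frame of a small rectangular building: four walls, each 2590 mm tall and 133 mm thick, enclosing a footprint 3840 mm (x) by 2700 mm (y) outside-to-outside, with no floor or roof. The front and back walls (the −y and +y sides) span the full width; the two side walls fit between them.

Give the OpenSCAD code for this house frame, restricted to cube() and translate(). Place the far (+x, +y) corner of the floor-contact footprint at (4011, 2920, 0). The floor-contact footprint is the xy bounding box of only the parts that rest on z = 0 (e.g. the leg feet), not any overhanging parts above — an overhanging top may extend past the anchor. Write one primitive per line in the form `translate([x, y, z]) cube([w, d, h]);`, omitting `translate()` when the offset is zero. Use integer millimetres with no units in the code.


translate([171, 220, 0]) cube([3840, 133, 2590]);
translate([171, 2787, 0]) cube([3840, 133, 2590]);
translate([171, 353, 0]) cube([133, 2434, 2590]);
translate([3878, 353, 0]) cube([133, 2434, 2590]);


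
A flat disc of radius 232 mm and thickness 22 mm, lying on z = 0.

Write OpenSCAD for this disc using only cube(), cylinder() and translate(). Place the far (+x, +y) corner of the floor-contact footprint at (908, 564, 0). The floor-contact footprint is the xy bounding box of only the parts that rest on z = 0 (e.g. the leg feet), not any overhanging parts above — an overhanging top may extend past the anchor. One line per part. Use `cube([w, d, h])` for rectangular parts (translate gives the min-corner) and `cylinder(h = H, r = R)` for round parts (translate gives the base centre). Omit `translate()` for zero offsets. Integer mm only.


translate([676, 332, 0]) cylinder(h = 22, r = 232);


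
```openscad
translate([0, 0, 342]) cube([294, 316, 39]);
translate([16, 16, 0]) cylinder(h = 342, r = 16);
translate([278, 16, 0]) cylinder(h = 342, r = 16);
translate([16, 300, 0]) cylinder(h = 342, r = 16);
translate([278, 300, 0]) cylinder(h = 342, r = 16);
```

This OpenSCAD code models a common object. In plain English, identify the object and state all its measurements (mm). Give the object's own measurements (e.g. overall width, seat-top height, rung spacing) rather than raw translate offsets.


A four-legged stool. The seat is a 294×316×39 mm slab whose top surface is at z = 381 mm; four round legs, each 32 mm in diameter, run from the floor (z = 0) to the underside of the seat, each leg's axis is inset half a diameter from the nearest pair of seat edges (so the leg's bounding box is flush with the corner).


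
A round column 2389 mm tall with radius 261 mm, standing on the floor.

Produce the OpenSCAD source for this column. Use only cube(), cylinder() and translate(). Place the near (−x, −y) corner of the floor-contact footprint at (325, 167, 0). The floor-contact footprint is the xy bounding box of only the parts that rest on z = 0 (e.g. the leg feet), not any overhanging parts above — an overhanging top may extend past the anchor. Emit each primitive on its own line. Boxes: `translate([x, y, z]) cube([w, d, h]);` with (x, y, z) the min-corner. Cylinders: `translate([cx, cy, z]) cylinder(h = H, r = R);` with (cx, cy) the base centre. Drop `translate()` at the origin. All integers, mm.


translate([586, 428, 0]) cylinder(h = 2389, r = 261);


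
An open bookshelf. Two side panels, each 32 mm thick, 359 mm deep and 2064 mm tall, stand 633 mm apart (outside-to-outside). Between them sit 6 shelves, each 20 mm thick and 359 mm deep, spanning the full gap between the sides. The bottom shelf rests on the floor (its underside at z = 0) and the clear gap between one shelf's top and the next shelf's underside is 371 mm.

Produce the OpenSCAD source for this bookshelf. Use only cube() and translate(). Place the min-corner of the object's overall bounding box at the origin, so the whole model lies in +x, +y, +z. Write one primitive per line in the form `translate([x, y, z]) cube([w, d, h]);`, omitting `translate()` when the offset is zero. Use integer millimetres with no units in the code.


cube([32, 359, 2064]);
translate([601, 0, 0]) cube([32, 359, 2064]);
translate([32, 0, 0]) cube([569, 359, 20]);
translate([32, 0, 391]) cube([569, 359, 20]);
translate([32, 0, 782]) cube([569, 359, 20]);
translate([32, 0, 1173]) cube([569, 359, 20]);
translate([32, 0, 1564]) cube([569, 359, 20]);
translate([32, 0, 1955]) cube([569, 359, 20]);


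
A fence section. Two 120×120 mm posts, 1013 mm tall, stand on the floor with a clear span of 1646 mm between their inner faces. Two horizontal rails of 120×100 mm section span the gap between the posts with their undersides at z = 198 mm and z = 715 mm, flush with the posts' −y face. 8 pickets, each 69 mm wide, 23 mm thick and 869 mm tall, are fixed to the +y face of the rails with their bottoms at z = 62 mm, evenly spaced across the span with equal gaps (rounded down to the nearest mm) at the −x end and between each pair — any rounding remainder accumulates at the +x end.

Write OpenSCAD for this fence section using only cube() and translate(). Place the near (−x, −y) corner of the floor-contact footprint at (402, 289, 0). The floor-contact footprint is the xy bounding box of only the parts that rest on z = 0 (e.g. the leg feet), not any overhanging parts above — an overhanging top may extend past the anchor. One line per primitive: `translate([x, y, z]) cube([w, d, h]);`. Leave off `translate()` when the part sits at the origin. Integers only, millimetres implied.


translate([402, 289, 0]) cube([120, 120, 1013]);
translate([2168, 289, 0]) cube([120, 120, 1013]);
translate([522, 289, 198]) cube([1646, 120, 100]);
translate([522, 289, 715]) cube([1646, 120, 100]);
translate([643, 409, 62]) cube([69, 23, 869]);
translate([833, 409, 62]) cube([69, 23, 869]);
translate([1023, 409, 62]) cube([69, 23, 869]);
translate([1213, 409, 62]) cube([69, 23, 869]);
translate([1403, 409, 62]) cube([69, 23, 869]);
translate([1593, 409, 62]) cube([69, 23, 869]);
translate([1783, 409, 62]) cube([69, 23, 869]);
translate([1973, 409, 62]) cube([69, 23, 869]);


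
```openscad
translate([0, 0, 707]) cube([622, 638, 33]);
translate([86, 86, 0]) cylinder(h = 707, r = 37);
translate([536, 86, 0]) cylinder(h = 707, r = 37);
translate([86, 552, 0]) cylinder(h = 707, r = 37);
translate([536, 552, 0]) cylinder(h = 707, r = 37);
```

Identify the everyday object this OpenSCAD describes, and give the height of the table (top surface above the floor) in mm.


A table. The table height is 740 mm.

A 622×638×33 slab sits at z = 707 on four Ø74 mm round legs — a table. The top surface is at 707 + 33 = 740 mm.


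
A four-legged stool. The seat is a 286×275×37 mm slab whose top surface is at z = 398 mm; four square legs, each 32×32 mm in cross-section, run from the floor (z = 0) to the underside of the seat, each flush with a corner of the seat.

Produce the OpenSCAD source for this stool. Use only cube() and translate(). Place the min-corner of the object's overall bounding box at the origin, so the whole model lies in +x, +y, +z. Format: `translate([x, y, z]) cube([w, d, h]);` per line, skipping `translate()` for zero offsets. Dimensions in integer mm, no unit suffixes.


// leg_h = 398 - 37 = 361
translate([0, 0, 361]) cube([286, 275, 37]);
cube([32, 32, 361]);
translate([254, 0, 0]) cube([32, 32, 361]);
translate([0, 243, 0]) cube([32, 32, 361]);
translate([254, 243, 0]) cube([32, 32, 361]);


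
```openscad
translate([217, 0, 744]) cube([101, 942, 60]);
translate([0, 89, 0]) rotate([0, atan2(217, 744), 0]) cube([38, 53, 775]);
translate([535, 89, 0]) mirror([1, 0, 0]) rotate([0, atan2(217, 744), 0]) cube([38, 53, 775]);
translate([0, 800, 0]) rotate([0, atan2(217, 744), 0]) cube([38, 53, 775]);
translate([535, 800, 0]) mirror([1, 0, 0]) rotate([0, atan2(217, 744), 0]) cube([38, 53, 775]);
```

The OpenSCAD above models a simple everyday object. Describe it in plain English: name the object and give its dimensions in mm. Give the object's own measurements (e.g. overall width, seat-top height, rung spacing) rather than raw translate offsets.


A sawhorse. A 101×942×60 mm beam (x, y, z) sits on two A-frame leg pairs. Each pair is two raked legs of 38×53 mm section (53 mm along y) splaying symmetrically in x. Each leg rises 744 mm vertically over 217 mm of horizontal reach and is 775 mm long along its own axis. Every leg's outer bottom edge rests on the floor and its outer top edge meets a bottom edge of the beam — the left legs (tilting toward +x) meet the beam's −x bottom edge, the right legs (their mirror images, tilting toward −x) meet its +x bottom edge — so the leg tops tuck under the beam, the beam's underside is 744 mm above the floor, and the feet are 535 mm apart outside-to-outside with the beam centred between them. The two leg pairs are set in 89 mm from either end of the beam.


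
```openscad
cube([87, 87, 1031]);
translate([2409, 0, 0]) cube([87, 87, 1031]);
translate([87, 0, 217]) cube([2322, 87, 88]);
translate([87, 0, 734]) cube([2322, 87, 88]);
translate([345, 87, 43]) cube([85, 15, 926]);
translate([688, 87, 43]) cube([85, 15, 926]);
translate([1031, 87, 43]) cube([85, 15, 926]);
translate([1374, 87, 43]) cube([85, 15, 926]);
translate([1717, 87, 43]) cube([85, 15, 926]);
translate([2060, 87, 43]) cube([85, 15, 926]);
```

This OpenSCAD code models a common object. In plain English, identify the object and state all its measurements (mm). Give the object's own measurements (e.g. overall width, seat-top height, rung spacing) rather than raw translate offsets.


A fence section. Two 87×87 mm posts, 1031 mm tall, stand on the floor with a clear span of 2322 mm between their inner faces. Two horizontal rails of 87×88 mm section span the gap between the posts with their undersides at z = 217 mm and z = 734 mm, flush with the posts' −y face. 6 pickets, each 85 mm wide, 15 mm thick and 926 mm tall, are fixed to the +y face of the rails with their bottoms at z = 43 mm, spaced across the span with a 258 mm gap after the −x post and between neighbouring pickets, with 264 mm left before the +x post.


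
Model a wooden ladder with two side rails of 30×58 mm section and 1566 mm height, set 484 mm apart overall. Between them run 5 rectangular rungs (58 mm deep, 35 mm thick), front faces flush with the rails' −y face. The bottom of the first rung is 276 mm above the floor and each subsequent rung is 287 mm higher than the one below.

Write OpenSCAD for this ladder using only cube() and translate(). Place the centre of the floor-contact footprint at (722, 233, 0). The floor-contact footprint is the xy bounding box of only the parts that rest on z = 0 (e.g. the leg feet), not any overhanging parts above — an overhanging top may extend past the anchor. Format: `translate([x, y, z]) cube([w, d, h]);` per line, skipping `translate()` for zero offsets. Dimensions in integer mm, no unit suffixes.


translate([480, 204, 0]) cube([30, 58, 1566]);
translate([934, 204, 0]) cube([30, 58, 1566]);
translate([510, 204, 276]) cube([424, 58, 35]);
translate([510, 204, 563]) cube([424, 58, 35]);
translate([510, 204, 850]) cube([424, 58, 35]);
translate([510, 204, 1137]) cube([424, 58, 35]);
translate([510, 204, 1424]) cube([424, 58, 35]);


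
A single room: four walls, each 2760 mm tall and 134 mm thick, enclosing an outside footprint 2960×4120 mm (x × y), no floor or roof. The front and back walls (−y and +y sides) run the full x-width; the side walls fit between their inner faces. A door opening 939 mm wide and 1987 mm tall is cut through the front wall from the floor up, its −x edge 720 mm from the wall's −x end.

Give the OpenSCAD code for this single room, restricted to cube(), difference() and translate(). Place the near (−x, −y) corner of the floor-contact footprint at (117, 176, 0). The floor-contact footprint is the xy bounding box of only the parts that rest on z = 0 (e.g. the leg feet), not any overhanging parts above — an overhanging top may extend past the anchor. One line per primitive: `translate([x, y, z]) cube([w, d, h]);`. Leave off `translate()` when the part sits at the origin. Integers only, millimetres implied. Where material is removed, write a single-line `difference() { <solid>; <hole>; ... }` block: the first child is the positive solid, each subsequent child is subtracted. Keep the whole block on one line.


difference() { translate([117, 176, 0]) cube([2960, 134, 2760]); translate([837, 176, 0]) cube([939, 134, 1987]); }
translate([117, 4162, 0]) cube([2960, 134, 2760]);
translate([117, 310, 0]) cube([134, 3852, 2760]);
translate([2943, 310, 0]) cube([134, 3852, 2760]);


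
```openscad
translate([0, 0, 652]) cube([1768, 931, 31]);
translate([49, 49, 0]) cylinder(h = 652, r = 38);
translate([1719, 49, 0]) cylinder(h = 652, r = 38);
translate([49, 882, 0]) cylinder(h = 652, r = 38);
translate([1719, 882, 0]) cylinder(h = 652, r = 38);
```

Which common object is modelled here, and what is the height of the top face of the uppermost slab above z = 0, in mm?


A table. The table height is 683 mm.

A 1768×931×31 slab sits at z = 652 on four Ø76 mm round legs — a table. The top surface is at 652 + 31 = 683 mm.


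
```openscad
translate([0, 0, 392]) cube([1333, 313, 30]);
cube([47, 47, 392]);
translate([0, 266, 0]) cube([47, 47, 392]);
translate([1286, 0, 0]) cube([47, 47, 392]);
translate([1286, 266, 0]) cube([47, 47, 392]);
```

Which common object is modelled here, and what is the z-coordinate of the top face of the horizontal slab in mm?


A bench. The seat-top height is 422 mm.

A long slab on four corner posts — a bench. The slab sits at z = 392 with thickness 30, so the top is 392 + 30 = 422 mm.


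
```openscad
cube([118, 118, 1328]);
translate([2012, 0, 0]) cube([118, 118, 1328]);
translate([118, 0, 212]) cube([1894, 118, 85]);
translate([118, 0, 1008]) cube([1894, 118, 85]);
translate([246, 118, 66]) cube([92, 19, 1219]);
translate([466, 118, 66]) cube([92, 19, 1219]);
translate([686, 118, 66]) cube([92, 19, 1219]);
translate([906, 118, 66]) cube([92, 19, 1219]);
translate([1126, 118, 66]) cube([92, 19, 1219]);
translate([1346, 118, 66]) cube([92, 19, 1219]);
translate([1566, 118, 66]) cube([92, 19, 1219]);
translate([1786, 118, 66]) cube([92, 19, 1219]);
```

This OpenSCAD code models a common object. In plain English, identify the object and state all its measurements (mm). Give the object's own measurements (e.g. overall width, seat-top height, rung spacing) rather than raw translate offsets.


A fence section. Two 118×118 mm posts, 1328 mm tall, stand on the floor with a clear span of 1894 mm between their inner faces. Two horizontal rails of 118×85 mm section span the gap between the posts with their undersides at z = 212 mm and z = 1008 mm, flush with the posts' −y face. 8 pickets, each 92 mm wide, 19 mm thick and 1219 mm tall, are fixed to the +y face of the rails with their bottoms at z = 66 mm, spaced across the span with a 128 mm gap after the −x post and between neighbouring pickets, with 134 mm left before the +x post.


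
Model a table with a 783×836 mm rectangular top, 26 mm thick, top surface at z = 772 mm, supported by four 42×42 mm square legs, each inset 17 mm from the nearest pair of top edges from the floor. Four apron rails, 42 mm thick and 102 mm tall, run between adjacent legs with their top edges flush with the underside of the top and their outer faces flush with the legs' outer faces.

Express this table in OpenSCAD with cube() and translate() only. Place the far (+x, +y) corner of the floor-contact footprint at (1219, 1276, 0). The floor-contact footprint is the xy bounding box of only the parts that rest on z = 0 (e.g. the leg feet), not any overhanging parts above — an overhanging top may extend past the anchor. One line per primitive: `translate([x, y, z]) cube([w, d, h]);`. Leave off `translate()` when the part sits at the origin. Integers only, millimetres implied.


translate([453, 457, 746]) cube([783, 836, 26]);
translate([470, 474, 0]) cube([42, 42, 746]);
translate([1177, 474, 0]) cube([42, 42, 746]);
translate([470, 1234, 0]) cube([42, 42, 746]);
translate([1177, 1234, 0]) cube([42, 42, 746]);
translate([512, 474, 644]) cube([665, 42, 102]);
translate([512, 1234, 644]) cube([665, 42, 102]);
translate([470, 516, 644]) cube([42, 718, 102]);
translate([1177, 516, 644]) cube([42, 718, 102]);


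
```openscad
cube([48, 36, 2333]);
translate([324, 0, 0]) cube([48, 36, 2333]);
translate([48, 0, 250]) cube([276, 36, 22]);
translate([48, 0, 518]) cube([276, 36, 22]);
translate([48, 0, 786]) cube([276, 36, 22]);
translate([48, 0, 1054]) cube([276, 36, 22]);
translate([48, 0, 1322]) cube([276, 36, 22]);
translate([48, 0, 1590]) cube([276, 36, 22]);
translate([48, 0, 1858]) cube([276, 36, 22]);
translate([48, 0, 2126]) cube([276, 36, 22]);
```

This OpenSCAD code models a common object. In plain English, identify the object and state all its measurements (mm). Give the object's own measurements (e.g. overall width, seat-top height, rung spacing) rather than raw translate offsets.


A straight ladder. Two 48×36 mm vertical rails, 2333 mm tall, stand 372 mm apart (outside-to-outside) with their front faces coplanar on the −y side. 8 rungs, each 36 mm deep and 22 mm tall, span between the inner faces of the rails, front faces flush with the rails. The lowest rung's underside is at z = 250 mm and rungs are spaced 268 mm apart (underside to underside).


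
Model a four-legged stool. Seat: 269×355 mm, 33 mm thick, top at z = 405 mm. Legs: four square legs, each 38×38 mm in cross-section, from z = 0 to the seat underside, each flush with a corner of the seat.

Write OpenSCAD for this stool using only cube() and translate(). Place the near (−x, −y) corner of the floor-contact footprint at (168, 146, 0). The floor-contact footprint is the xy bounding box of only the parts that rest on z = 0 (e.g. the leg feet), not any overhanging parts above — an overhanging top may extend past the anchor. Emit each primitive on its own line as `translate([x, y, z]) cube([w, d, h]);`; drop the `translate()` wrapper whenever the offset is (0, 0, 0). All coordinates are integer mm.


translate([168, 146, 372]) cube([269, 355, 33]);
translate([168, 146, 0]) cube([38, 38, 372]);
translate([399, 146, 0]) cube([38, 38, 372]);
translate([168, 463, 0]) cube([38, 38, 372]);
translate([399, 463, 0]) cube([38, 38, 372]);


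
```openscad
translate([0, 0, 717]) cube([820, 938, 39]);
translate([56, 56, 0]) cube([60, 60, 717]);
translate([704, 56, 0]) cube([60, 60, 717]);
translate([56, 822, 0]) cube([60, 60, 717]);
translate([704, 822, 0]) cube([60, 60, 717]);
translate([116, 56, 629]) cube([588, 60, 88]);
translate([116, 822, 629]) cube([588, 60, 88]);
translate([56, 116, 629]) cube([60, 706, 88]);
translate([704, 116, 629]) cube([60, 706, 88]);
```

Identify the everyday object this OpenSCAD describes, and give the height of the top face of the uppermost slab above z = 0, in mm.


A table. The table height is 756 mm.

A 820×938×39 slab sits at z = 717 on four 60 mm square posts — a table. The top surface is at 717 + 39 = 756 mm.


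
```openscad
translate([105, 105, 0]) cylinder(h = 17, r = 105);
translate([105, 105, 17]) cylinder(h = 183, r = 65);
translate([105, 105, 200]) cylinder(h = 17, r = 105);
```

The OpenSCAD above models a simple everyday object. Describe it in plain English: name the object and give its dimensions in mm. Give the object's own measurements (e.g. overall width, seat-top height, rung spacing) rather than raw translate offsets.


A spool: two coaxial disc flanges of radius 105 mm and thickness 17 mm, joined by a core cylinder of radius 65 mm and height 183 mm. The lower flange rests on z = 0 and the three cylinders share a vertical axis.


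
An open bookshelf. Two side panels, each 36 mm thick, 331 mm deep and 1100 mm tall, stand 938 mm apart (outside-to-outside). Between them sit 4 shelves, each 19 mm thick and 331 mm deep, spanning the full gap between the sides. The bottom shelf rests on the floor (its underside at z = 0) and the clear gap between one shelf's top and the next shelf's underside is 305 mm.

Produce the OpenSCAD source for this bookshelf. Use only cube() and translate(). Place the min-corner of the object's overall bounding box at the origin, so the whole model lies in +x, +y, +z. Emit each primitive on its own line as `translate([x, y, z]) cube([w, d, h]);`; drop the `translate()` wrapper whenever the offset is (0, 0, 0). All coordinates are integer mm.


cube([36, 331, 1100]);
translate([902, 0, 0]) cube([36, 331, 1100]);
translate([36, 0, 0]) cube([866, 331, 19]);
translate([36, 0, 324]) cube([866, 331, 19]);
translate([36, 0, 648]) cube([866, 331, 19]);
translate([36, 0, 972]) cube([866, 331, 19]);


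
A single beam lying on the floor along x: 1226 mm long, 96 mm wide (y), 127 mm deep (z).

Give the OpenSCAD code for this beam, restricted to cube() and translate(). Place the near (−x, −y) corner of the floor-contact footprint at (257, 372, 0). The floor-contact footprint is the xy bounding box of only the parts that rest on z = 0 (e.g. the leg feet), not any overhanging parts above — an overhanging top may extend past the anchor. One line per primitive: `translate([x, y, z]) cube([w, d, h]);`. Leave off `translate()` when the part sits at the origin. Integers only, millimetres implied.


translate([257, 372, 0]) cube([1226, 96, 127]);


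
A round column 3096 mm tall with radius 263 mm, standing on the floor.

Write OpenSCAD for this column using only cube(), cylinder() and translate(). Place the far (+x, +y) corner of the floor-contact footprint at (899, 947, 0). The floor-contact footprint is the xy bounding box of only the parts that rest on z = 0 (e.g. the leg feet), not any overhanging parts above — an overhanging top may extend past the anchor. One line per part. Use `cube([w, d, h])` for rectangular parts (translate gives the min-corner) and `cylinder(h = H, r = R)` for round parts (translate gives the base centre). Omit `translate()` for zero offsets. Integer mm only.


translate([636, 684, 0]) cylinder(h = 3096, r = 263);


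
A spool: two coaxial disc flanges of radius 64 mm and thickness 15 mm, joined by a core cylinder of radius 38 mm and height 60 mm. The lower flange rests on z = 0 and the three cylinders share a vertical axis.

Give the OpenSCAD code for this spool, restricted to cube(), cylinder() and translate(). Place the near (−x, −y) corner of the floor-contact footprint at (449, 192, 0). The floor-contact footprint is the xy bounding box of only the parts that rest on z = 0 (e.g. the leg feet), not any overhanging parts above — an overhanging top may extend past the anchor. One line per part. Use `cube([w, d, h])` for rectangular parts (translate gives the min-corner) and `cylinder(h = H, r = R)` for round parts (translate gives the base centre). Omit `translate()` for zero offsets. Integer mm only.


translate([513, 256, 0]) cylinder(h = 15, r = 64);
translate([513, 256, 15]) cylinder(h = 60, r = 38);
translate([513, 256, 75]) cylinder(h = 15, r = 64);


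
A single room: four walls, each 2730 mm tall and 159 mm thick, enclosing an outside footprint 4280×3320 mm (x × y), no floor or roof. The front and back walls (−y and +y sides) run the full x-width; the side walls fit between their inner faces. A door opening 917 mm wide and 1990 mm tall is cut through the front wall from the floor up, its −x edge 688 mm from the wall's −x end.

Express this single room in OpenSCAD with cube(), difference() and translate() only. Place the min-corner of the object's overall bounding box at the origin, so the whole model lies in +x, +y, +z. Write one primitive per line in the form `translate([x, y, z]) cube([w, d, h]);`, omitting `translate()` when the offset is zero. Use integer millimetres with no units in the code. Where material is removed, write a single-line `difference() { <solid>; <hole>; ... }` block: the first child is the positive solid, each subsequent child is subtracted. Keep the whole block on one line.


difference() { cube([4280, 159, 2730]); translate([688, 0, 0]) cube([917, 159, 1990]); }
translate([0, 3161, 0]) cube([4280, 159, 2730]);
translate([0, 159, 0]) cube([159, 3002, 2730]);
translate([4121, 159, 0]) cube([159, 3002, 2730]);


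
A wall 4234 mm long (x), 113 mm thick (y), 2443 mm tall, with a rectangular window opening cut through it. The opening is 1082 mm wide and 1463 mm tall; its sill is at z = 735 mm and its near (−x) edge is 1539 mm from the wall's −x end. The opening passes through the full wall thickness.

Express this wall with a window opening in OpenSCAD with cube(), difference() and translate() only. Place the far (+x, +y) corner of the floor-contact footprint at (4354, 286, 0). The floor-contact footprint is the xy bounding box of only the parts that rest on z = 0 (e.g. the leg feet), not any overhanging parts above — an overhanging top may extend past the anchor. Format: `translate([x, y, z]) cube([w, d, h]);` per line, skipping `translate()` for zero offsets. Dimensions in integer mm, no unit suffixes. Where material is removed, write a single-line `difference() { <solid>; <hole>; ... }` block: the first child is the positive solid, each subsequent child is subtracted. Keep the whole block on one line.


difference() { translate([120, 173, 0]) cube([4234, 113, 2443]); translate([1659, 173, 735]) cube([1082, 113, 1463]); }


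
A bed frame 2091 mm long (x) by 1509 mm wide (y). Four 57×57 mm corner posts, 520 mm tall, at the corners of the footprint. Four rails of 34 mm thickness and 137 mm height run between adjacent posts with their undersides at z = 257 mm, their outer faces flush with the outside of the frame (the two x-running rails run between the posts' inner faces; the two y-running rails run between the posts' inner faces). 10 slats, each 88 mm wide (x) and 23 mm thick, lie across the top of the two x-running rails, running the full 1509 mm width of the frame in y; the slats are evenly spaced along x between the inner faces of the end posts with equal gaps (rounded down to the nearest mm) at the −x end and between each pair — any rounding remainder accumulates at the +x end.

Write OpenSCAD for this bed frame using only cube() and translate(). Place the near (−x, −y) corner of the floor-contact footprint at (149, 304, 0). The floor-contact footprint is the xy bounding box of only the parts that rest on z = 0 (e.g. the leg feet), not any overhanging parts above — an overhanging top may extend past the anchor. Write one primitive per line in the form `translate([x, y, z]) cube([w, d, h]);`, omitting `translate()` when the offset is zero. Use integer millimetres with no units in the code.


translate([149, 304, 0]) cube([57, 57, 520]);
translate([149, 1756, 0]) cube([57, 57, 520]);
translate([2183, 304, 0]) cube([57, 57, 520]);
translate([2183, 1756, 0]) cube([57, 57, 520]);
translate([206, 304, 257]) cube([1977, 34, 137]);
translate([206, 1779, 257]) cube([1977, 34, 137]);
translate([149, 361, 257]) cube([34, 1395, 137]);
translate([2206, 361, 257]) cube([34, 1395, 137]);
translate([305, 304, 394]) cube([88, 1509, 23]);
translate([492, 304, 394]) cube([88, 1509, 23]);
translate([679, 304, 394]) cube([88, 1509, 23]);
translate([866, 304, 394]) cube([88, 1509, 23]);
translate([1053, 304, 394]) cube([88, 1509, 23]);
translate([1240, 304, 394]) cube([88, 1509, 23]);
translate([1427, 304, 394]) cube([88, 1509, 23]);
translate([1614, 304, 394]) cube([88, 1509, 23]);
translate([1801, 304, 394]) cube([88, 1509, 23]);
translate([1988, 304, 394]) cube([88, 1509, 23]);


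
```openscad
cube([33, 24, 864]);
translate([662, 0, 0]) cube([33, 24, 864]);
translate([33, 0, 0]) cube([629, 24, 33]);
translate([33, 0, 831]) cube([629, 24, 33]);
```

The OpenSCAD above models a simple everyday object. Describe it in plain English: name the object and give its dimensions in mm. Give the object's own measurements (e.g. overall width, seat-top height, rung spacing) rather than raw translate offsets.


A rectangular picture frame lying in the x–z plane (depth along y). The opening is 629 mm wide (x) by 798 mm tall (z), surrounded by a border 33 mm wide on all four sides. The frame is 24 mm deep and is made of two full-height vertical stiles with two horizontal rails fitted between them.


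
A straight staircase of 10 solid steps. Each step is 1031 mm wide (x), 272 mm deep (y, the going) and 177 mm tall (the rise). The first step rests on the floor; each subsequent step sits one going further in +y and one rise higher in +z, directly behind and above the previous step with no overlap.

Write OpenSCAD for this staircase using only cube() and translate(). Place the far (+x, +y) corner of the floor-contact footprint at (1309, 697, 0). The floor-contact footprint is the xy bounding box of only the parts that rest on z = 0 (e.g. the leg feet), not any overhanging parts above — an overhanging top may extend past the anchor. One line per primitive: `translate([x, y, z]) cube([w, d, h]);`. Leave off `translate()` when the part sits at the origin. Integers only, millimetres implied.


translate([278, 425, 0]) cube([1031, 272, 177]);
translate([278, 697, 177]) cube([1031, 272, 177]);
translate([278, 969, 354]) cube([1031, 272, 177]);
translate([278, 1241, 531]) cube([1031, 272, 177]);
translate([278, 1513, 708]) cube([1031, 272, 177]);
translate([278, 1785, 885]) cube([1031, 272, 177]);
translate([278, 2057, 1062]) cube([1031, 272, 177]);
translate([278, 2329, 1239]) cube([1031, 272, 177]);
translate([278, 2601, 1416]) cube([1031, 272, 177]);
translate([278, 2873, 1593]) cube([1031, 272, 177]);


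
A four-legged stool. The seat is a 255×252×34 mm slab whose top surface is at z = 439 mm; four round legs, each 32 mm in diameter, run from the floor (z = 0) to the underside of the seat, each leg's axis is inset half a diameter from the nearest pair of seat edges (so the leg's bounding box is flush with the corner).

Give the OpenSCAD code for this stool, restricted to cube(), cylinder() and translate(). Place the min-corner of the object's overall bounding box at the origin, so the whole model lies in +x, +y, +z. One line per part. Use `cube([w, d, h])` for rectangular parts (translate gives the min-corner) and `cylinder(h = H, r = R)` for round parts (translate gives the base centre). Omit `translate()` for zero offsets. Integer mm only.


translate([0, 0, 405]) cube([255, 252, 34]);
translate([16, 16, 0]) cylinder(h = 405, r = 16);
translate([239, 16, 0]) cylinder(h = 405, r = 16);
translate([16, 236, 0]) cylinder(h = 405, r = 16);
translate([239, 236, 0]) cylinder(h = 405, r = 16);


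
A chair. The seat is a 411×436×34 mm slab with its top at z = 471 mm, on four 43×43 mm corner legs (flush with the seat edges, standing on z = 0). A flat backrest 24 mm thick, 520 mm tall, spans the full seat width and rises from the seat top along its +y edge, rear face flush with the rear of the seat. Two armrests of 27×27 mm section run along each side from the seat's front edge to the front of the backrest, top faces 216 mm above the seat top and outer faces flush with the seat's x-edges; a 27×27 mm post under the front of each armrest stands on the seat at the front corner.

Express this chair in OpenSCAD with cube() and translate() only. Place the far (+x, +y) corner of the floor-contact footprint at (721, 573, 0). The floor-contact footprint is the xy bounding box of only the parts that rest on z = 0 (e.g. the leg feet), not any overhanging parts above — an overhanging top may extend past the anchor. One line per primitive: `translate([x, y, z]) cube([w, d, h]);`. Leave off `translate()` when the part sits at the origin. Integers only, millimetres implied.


// leg_h = 471 - 34 = 437
// arm post h = 216 - 27 = 189
translate([310, 137, 437]) cube([411, 436, 34]);
translate([310, 137, 0]) cube([43, 43, 437]);
translate([678, 137, 0]) cube([43, 43, 437]);
translate([310, 530, 0]) cube([43, 43, 437]);
translate([678, 530, 0]) cube([43, 43, 437]);
translate([310, 549, 471]) cube([411, 24, 520]);
translate([310, 137, 660]) cube([27, 412, 27]);
translate([694, 137, 660]) cube([27, 412, 27]);
translate([310, 137, 471]) cube([27, 27, 189]);
translate([694, 137, 471]) cube([27, 27, 189]);


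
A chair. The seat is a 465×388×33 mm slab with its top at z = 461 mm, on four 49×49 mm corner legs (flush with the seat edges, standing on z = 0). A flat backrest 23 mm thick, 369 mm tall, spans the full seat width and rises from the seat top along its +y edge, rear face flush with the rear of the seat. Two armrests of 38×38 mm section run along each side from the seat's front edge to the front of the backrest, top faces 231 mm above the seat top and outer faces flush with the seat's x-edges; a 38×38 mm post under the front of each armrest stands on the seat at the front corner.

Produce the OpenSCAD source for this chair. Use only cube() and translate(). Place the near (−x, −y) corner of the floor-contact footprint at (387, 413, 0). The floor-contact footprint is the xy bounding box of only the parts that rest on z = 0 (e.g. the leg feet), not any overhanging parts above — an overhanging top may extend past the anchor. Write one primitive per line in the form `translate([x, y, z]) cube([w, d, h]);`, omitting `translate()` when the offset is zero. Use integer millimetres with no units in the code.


translate([387, 413, 428]) cube([465, 388, 33]);
translate([387, 413, 0]) cube([49, 49, 428]);
translate([803, 413, 0]) cube([49, 49, 428]);
translate([387, 752, 0]) cube([49, 49, 428]);
translate([803, 752, 0]) cube([49, 49, 428]);
translate([387, 778, 461]) cube([465, 23, 369]);
translate([387, 413, 654]) cube([38, 365, 38]);
translate([814, 413, 654]) cube([38, 365, 38]);
translate([387, 413, 461]) cube([38, 38, 193]);
translate([814, 413, 461]) cube([38, 38, 193]);


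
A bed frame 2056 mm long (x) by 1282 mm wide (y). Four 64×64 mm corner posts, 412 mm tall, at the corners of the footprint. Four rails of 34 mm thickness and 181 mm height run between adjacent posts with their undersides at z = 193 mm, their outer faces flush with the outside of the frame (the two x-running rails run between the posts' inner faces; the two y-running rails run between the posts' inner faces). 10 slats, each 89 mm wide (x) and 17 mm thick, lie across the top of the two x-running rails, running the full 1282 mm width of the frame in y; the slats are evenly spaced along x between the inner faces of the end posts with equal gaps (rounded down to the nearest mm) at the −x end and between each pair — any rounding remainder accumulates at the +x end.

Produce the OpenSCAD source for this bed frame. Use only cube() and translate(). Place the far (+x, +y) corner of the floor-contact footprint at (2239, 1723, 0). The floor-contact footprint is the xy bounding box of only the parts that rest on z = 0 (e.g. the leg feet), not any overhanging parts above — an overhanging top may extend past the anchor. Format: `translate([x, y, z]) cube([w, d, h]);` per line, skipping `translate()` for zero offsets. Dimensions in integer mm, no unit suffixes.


// slat z = rail_z + rail_h = 193 + 181 = 374
// slat gap = ⌊(1928 − 10·89) / 11⌋ = 94
translate([183, 441, 0]) cube([64, 64, 412]);
translate([183, 1659, 0]) cube([64, 64, 412]);
translate([2175, 441, 0]) cube([64, 64, 412]);
translate([2175, 1659, 0]) cube([64, 64, 412]);
translate([247, 441, 193]) cube([1928, 34, 181]);
translate([247, 1689, 193]) cube([1928, 34, 181]);
translate([183, 505, 193]) cube([34, 1154, 181]);
translate([2205, 505, 193]) cube([34, 1154, 181]);
translate([341, 441, 374]) cube([89, 1282, 17]);
translate([524, 441, 374]) cube([89, 1282, 17]);
translate([707, 441, 374]) cube([89, 1282, 17]);
translate([890, 441, 374]) cube([89, 1282, 17]);
translate([1073, 441, 374]) cube([89, 1282, 17]);
translate([1256, 441, 374]) cube([89, 1282, 17]);
translate([1439, 441, 374]) cube([89, 1282, 17]);
translate([1622, 441, 374]) cube([89, 1282, 17]);
translate([1805, 441, 374]) cube([89, 1282, 17]);
translate([1988, 441, 374]) cube([89, 1282, 17]);
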